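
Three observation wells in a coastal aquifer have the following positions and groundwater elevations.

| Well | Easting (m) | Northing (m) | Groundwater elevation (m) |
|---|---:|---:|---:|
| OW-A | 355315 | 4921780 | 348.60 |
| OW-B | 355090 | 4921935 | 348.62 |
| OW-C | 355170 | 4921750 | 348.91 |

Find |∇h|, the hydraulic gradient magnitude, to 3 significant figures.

0.00283

Differences from OW-A: to OW-B (Δx, Δy, Δh) = (-225, 155, +0.02); to OW-C = (-145, -30, +0.31).
Solve a·Δx + b·Δy = Δh: det = (-225)·(-30) − (-145)·155 = 29225.
∂h/∂x = [(+0.02)·(-30) − (+0.31)·155] / 29225 = -0.001665
∂h/∂y = [(-225)·(+0.31) − (-145)·(+0.02)] / 29225 = -0.002287
|∇h| = √(-0.001665² + -0.002287²) = 0.002829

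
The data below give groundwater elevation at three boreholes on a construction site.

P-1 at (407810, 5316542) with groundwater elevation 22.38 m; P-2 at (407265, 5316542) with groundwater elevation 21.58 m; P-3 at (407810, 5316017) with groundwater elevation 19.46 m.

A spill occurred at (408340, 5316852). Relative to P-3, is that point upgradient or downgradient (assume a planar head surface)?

∂h/∂x = (21.58 − 22.38) / (407265 − 407810) = +0.001468
∂h/∂y = (19.46 − 22.38) / (5316017 − 5316542) = +0.005562
Head at (408340, 5316852) = 22.38 + (+0.001468)·(530) + (+0.005562)·(310) = 24.88 m.
That is higher than the 19.46 m at P-3, so the point is upgradient.

upgradient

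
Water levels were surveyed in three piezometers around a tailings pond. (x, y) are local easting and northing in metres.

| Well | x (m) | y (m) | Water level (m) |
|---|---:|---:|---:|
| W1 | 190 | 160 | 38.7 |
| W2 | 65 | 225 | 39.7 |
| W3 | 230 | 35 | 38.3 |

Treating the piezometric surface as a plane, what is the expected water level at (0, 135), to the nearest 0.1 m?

40.1 m

Three-point gradient (reference W1): Δ to W2 = (-125, 65, +1.0), Δ to W3 = (40, -125, -0.4).
∂h/∂x = -0.007601, ∂h/∂y = +0.0007678 (det = 13025).
h(0, 135) = 38.7 + (-0.007601)·(-190) + (+0.0007678)·(-25) = 38.7 +1.444 -0.019 = 40.125 m.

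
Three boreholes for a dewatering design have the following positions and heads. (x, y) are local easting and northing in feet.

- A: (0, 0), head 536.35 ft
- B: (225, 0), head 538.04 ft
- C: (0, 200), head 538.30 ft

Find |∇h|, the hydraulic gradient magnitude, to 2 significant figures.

0.012

∂h/∂x = (538.04 − 536.35) / (225 − 0) = +0.007511
∂h/∂y = (538.30 − 536.35) / (200 − 0) = +0.009750
|∇h| = √(0.007511² + 0.009750²) = 0.01231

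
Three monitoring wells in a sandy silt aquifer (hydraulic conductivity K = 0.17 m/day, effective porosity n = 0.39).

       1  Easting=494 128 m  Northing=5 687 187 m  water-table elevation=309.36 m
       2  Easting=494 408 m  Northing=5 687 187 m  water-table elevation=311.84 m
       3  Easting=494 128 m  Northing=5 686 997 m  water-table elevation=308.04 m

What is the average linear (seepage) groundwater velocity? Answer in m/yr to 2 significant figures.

1.8 m/yr

∂h/∂x = (311.84 − 309.36) / (494408 − 494128) = +0.008857
∂h/∂y = (308.04 − 309.36) / (5686997 − 5687187) = +0.006947
|∇h| = √(0.008857² + 0.006947²) = 0.01126
Seepage velocity v = K·i/n = 0.17 × 0.01126 / 0.39 = 0.004908 m/day = 1.793 m/yr.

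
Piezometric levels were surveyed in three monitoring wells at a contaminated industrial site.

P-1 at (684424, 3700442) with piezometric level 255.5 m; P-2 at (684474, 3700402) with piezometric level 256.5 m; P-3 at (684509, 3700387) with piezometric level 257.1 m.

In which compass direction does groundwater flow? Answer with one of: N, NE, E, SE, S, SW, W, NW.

Differences from P-1: to P-2 (Δx, Δy, Δh) = (50, -40, +1.0); to P-3 = (85, -55, +1.6).
Solve a·Δx + b·Δy = Δh: det = 50·(-55) − 85·(-40) = 650.
∂h/∂x = [(+1.0)·(-55) − (+1.6)·(-40)] / 650 = +0.01385
∂h/∂y = [50·(+1.6) − 85·(+1.0)] / 650 = -0.007692
Flow = −∇h = (-0.01385 east, +0.007692 north), which points northwest.

NW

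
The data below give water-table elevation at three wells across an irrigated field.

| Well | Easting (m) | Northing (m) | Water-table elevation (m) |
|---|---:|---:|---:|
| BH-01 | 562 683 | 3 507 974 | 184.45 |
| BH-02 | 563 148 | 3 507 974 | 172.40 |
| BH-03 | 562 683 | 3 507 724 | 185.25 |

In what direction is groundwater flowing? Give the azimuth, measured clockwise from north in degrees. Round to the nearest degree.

083°

∂h/∂x = (172.40 − 184.45) / (563148 − 562683) = -0.02591
∂h/∂y = (185.25 − 184.45) / (3507724 − 3507974) = -0.003200
Flow direction (−∇h) has components (+0.02591 E, +0.003200 N).
Azimuth = atan2(E, N) = atan2(+0.02591, +0.003200) = 83.0° ≈ 083°.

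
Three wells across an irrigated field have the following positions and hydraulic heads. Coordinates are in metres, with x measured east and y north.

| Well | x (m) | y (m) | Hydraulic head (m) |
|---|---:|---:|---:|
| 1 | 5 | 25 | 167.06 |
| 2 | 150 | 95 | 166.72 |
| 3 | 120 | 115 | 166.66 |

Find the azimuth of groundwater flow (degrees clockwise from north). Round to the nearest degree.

With h = a·x + b·y + c and 1 as origin, the differences give:
  145·a + 70·b = -0.34
  115·a + 90·b = -0.40
Eliminate b (×90 and ×70, subtract): 5000·a = -2.600 → a = ∂h/∂x = -0.0005200
Back-substitute: b = ∂h/∂y = -0.003780.
Flow direction (−∇h) has components (+0.0005200 E, +0.003780 N).
Azimuth = atan2(E, N) = atan2(+0.0005200, +0.003780) = 7.8° ≈ 008°.

008°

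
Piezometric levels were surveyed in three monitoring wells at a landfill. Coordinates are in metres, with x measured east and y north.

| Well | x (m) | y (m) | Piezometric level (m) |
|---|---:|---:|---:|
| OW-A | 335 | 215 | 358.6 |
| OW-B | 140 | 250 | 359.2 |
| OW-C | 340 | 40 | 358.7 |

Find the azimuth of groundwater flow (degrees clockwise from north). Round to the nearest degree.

Taking OW-A as reference: OW-B−OW-A = (-195, 35, +0.6); OW-C−OW-A = (5, -175, +0.1).
Determinant of the coordinate differences = (-195)·(-175) − 5·35 = 33950.
∂h/∂x = [(+0.6)·(-175) − (+0.1)·35] / 33950 = -0.003196
∂h/∂y = [(-195)·(+0.1) − 5·(+0.6)] / 33950 = -0.0006627
Flow direction (−∇h) has components (+0.003196 E, +0.0006627 N).
Azimuth = atan2(E, N) = atan2(+0.003196, +0.0006627) = 78.3° ≈ 078°.

078°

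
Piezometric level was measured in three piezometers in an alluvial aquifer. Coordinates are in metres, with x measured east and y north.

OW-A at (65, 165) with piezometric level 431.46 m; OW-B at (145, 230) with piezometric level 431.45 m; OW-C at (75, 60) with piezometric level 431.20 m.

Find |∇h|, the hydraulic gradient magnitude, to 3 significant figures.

0.00303

Three-point gradient (reference OW-A): Δ to OW-B = (80, 65, -0.01), Δ to OW-C = (10, -105, -0.26).
∂h/∂x = -0.001983, ∂h/∂y = +0.002287 (det = -9050).
|∇h| = √(-0.001983² + 0.002287²) = 0.003027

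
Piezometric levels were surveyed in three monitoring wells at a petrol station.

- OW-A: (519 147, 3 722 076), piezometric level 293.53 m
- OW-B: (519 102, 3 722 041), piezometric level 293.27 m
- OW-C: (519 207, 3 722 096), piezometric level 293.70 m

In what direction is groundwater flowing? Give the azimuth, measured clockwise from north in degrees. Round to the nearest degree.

185°

Differences from OW-A: to OW-B (Δx, Δy, Δh) = (-45, -35, -0.26); to OW-C = (60, 20, +0.17).
Determinant of the coordinate differences = (-45)·20 − 60·(-35) = 1200.
∂h/∂x = [(-0.26)·20 − (+0.17)·(-35)] / 1200 = +0.0006250
∂h/∂y = [(-45)·(+0.17) − 60·(-0.26)] / 1200 = +0.006625
Flow direction (−∇h) has components (-0.0006250 E, -0.006625 N).
Azimuth = atan2(E, N) = atan2(-0.0006250, -0.006625) = 185.4° ≈ 185°.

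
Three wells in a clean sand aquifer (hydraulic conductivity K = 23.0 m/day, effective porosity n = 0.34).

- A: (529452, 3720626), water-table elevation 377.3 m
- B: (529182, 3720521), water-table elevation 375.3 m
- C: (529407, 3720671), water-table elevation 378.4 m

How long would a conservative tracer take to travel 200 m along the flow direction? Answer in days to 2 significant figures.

Differences from A: to B (Δx, Δy, Δh) = (-270, -105, -2.0); to C = (-45, 45, +1.1).
Solve a·Δx + b·Δy = Δh: det = (-270)·45 − (-45)·(-105) = -16875.
∂h/∂x = [(-2.0)·45 − (+1.1)·(-105)] / -16875 = -0.001511
∂h/∂y = [(-270)·(+1.1) − (-45)·(-2.0)] / -16875 = +0.02293
|∇h| = √(-0.001511² + 0.02293²) = 0.02298
Seepage velocity v = K·i/n = 23.0 × 0.02298 / 0.34 = 1.555 m/day.
t = 200 / 1.555 = 128.6 days.

130 days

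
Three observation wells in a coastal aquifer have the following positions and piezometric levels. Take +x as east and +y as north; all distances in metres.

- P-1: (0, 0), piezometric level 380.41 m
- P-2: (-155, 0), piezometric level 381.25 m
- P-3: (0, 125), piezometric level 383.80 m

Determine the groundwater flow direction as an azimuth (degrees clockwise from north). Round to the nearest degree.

∂h/∂x = (381.25 − 380.41) / (-155 − 0) = -0.005419
∂h/∂y = (383.80 − 380.41) / (125 − 0) = +0.02712
Flow direction (−∇h) has components (+0.005419 E, -0.02712 N).
Azimuth = atan2(E, N) = atan2(+0.005419, -0.02712) = 168.7° ≈ 169°.

169°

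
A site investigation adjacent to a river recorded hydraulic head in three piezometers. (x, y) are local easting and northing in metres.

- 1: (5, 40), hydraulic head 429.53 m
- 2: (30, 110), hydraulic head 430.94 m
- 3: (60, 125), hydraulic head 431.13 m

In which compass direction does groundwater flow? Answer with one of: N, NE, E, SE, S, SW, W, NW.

Taking 1 as reference: 2−1 = (25, 70, +1.41); 3−1 = (55, 85, +1.60).
Determinant of the coordinate differences = 25·85 − 55·70 = -1725.
∂h/∂x = [(+1.41)·85 − (+1.60)·70] / -1725 = -0.004551
∂h/∂y = [25·(+1.60) − 55·(+1.41)] / -1725 = +0.02177
Flow = −∇h = (+0.004551 east, -0.02177 north), which points south.

S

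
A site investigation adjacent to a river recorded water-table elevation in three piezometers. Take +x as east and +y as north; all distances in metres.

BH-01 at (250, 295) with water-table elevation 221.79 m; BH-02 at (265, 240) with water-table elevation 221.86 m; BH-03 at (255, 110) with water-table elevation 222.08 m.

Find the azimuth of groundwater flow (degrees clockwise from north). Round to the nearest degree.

037°

Differences from BH-01: to BH-02 (Δx, Δy, Δh) = (15, -55, +0.07); to BH-03 = (5, -185, +0.29).
Solve a·Δx + b·Δy = Δh: det = 15·(-185) − 5·(-55) = -2500.
∂h/∂x = [(+0.07)·(-185) − (+0.29)·(-55)] / -2500 = -0.001200
∂h/∂y = [15·(+0.29) − 5·(+0.07)] / -2500 = -0.001600
Flow direction (−∇h) has components (+0.001200 E, +0.001600 N).
Azimuth = atan2(E, N) = atan2(+0.001200, +0.001600) = 36.9° ≈ 037°.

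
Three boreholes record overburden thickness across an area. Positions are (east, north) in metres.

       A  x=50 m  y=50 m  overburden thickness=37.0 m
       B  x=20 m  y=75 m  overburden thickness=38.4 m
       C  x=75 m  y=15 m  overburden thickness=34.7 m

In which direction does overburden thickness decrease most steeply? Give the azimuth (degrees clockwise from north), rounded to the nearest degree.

Taking A as reference: B−A = (-30, 25, +1.4); C−A = (25, -35, -2.3).
Solve a·Δx + b·Δy = Δd: det = (-30)·(-35) − 25·25 = 425.
∂d/∂x = [(+1.4)·(-35) − (-2.3)·25] / 425 = +0.02000
∂d/∂y = [(-30)·(-2.3) − 25·(+1.4)] / 425 = +0.08000
Steepest decrease is along −∇f: components (-0.02000 E, -0.08000 N).
Azimuth = atan2(-0.02000, -0.08000) = 194.0° ≈ 194°.

194°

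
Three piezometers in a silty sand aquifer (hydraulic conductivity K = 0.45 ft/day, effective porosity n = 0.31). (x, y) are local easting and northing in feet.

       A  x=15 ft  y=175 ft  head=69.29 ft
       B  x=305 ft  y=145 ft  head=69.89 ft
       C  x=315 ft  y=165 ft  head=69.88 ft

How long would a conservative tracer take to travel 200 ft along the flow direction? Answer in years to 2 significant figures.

With h = a·x + b·y + c and A as origin, the differences give:
  290·a + (-30)·b = +0.60
  300·a + (-10)·b = +0.59
Eliminate b (×(-10) and ×(-30), subtract): 6100·a = 11.700 → a = ∂h/∂x = +0.001918
Back-substitute: b = ∂h/∂y = -0.001459.
|∇h| = √(0.001918² + -0.001459²) = 0.00241
Seepage velocity v = K·i/n = 0.45 × 0.00241 / 0.31 = 0.003498 ft/day.
t = 200 / 0.003498 = 5.718e+04 days = 157 years.

160 years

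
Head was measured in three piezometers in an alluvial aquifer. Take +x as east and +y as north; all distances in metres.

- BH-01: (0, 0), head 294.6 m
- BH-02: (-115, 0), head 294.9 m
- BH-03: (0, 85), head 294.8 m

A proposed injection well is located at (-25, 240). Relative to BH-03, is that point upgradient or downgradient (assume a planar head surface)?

upgradient

∂h/∂x = (294.9 − 294.6) / (-115 − 0) = -0.002609
∂h/∂y = (294.8 − 294.6) / (85 − 0) = +0.002353
Head at (-25, 240) = 294.6 + (-0.002609)·(-25) + (+0.002353)·(240) = 295.23 m.
That is higher than the 294.8 m at BH-03, so the point is upgradient.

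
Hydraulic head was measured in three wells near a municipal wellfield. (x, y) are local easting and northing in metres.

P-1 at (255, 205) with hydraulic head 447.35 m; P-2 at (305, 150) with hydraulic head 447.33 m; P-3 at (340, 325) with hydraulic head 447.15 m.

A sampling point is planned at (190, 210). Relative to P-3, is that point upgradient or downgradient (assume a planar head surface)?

Taking P-1 as reference: P-2−P-1 = (50, -55, -0.02); P-3−P-1 = (85, 120, -0.20).
Determinant of the coordinate differences = 50·120 − 85·(-55) = 10675.
∂h/∂x = [(-0.02)·120 − (-0.20)·(-55)] / 10675 = -0.001255
∂h/∂y = [50·(-0.20) − 85·(-0.02)] / 10675 = -0.0007775
Head at (190, 210) = 447.35 + (-0.001255)·(-65) + (-0.0007775)·(5) = 447.43 m.
That is higher than the 447.15 m at P-3, so the point is upgradient.

upgradient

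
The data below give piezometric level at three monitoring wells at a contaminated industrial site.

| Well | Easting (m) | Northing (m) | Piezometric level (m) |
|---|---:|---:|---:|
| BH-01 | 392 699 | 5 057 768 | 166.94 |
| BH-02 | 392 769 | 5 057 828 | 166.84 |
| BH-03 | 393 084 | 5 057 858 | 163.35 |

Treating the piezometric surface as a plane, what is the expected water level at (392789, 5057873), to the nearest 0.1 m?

With h = a·x + b·y + c and BH-01 as origin, the differences give:
  70·a + 60·b = -0.10
  385·a + 90·b = -3.59
Eliminate b (×90 and ×60, subtract): -16800·a = 206.400 → a = ∂h/∂x = -0.01229
Back-substitute: b = ∂h/∂y = +0.01267.
h(392789, 5057873) = 166.94 + (-0.01229)·(90) + (+0.01267)·(105) = 166.94 -1.106 +1.330 = 167.164 m.

167.2 m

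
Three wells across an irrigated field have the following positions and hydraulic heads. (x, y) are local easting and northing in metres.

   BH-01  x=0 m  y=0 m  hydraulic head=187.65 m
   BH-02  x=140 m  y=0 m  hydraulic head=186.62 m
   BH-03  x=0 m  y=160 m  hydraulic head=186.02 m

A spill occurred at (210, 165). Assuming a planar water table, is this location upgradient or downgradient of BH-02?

downgradient

∂h/∂x = (186.62 − 187.65) / (140 − 0) = -0.007357
∂h/∂y = (186.02 − 187.65) / (160 − 0) = -0.01019
Head at (210, 165) = 187.65 + (-0.007357)·(210) + (-0.01019)·(165) = 184.42 m.
That is lower than the 186.62 m at BH-02, so the point is downgradient.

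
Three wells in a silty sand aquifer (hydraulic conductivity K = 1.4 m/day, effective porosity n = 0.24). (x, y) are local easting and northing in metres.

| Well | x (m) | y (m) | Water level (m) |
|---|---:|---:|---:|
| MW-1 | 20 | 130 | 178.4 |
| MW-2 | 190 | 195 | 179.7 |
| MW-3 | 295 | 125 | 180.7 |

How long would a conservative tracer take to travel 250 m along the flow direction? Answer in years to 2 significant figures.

14 years

Three-point gradient (reference MW-1): Δ to MW-2 = (170, 65, +1.3), Δ to MW-3 = (275, -5, +2.3).
∂h/∂x = +0.008331, ∂h/∂y = -0.001789 (det = -18725).
|∇h| = √(0.008331² + -0.001789²) = 0.008521
Seepage velocity v = K·i/n = 1.4 × 0.008521 / 0.24 = 0.04971 m/day.
t = 250 / 0.04971 = 5029 days = 13.8 years.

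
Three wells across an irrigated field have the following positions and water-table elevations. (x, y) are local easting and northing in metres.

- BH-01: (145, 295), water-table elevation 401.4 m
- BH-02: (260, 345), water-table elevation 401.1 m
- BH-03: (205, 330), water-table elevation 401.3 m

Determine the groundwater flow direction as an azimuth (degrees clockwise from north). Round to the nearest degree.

140°

With h = a·x + b·y + c and BH-01 as origin, the differences give:
  115·a + 50·b = -0.3
  60·a + 35·b = -0.1
Eliminate b (×35 and ×50, subtract): 1025·a = -5.50 → a = ∂h/∂x = -0.005366
Back-substitute: b = ∂h/∂y = +0.006341.
Flow direction (−∇h) has components (+0.005366 E, -0.006341 N).
Azimuth = atan2(E, N) = atan2(+0.005366, -0.006341) = 139.8° ≈ 140°.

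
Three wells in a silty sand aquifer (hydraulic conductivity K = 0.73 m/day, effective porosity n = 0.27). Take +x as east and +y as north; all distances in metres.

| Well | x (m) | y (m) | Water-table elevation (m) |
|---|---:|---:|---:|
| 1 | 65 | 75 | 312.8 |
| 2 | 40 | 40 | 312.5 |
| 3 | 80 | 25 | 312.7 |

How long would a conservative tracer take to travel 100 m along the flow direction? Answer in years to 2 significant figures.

Taking 1 as reference: 2−1 = (-25, -35, -0.3); 3−1 = (15, -50, -0.1).
Determinant of the coordinate differences = (-25)·(-50) − 15·(-35) = 1775.
∂h/∂x = [(-0.3)·(-50) − (-0.1)·(-35)] / 1775 = +0.006479
∂h/∂y = [(-25)·(-0.1) − 15·(-0.3)] / 1775 = +0.003944
|∇h| = √(0.006479² + 0.003944²) = 0.007585
Seepage velocity v = K·i/n = 0.73 × 0.007585 / 0.27 = 0.02051 m/day.
t = 100 / 0.02051 = 4876 days = 13.3 years.

13 years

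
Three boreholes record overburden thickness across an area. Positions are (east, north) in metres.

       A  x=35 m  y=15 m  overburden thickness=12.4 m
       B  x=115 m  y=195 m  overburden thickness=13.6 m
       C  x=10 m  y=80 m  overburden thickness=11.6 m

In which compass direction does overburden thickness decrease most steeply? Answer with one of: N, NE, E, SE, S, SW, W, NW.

W

Taking A as reference: B−A = (80, 180, +1.2); C−A = (-25, 65, -0.8).
Determinant of the coordinate differences = 80·65 − (-25)·180 = 9700.
∂d/∂x = [(+1.2)·65 − (-0.8)·180] / 9700 = +0.02289
∂d/∂y = [80·(-0.8) − (-25)·(+1.2)] / 9700 = -0.003505
Steepest decrease is along −∇f = (-0.02289 E, +0.003505 N) → west.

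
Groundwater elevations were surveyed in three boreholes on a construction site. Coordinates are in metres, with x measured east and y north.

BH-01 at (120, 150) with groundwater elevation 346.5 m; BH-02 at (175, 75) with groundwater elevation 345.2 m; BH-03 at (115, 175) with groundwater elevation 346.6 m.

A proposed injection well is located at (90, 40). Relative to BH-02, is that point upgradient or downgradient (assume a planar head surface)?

Differences from BH-01: to BH-02 (Δx, Δy, Δh) = (55, -75, -1.3); to BH-03 = (-5, 25, +0.1).
Solve a·Δx + b·Δy = Δh: det = 55·25 − (-5)·(-75) = 1000.
∂h/∂x = [(-1.3)·25 − (+0.1)·(-75)] / 1000 = -0.02500
∂h/∂y = [55·(+0.1) − (-5)·(-1.3)] / 1000 = -0.0010000
Head at (90, 40) = 346.5 + (-0.02500)·(-30) + (-0.0010000)·(-110) = 347.36 m.
That is higher than the 345.2 m at BH-02, so the point is upgradient.

upgradient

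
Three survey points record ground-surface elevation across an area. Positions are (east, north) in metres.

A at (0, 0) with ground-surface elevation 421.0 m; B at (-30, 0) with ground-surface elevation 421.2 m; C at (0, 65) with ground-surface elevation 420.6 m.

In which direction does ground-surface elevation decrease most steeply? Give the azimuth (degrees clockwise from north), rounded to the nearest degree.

∂z/∂x = (421.2 − 421.0) / (-30 − 0) = -0.006667
∂z/∂y = (420.6 − 421.0) / (65 − 0) = -0.006154
Steepest decrease is along −∇f: components (+0.006667 E, +0.006154 N).
Azimuth = atan2(+0.006667, +0.006154) = 47.3° ≈ 047°.

047°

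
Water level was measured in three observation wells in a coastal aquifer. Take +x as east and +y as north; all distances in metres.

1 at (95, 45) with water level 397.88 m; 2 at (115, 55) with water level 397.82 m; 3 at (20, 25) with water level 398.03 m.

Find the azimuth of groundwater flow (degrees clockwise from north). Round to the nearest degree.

Taking 1 as reference: 2−1 = (20, 10, -0.06); 3−1 = (-75, -20, +0.15).
Determinant of the coordinate differences = 20·(-20) − (-75)·10 = 350.
∂h/∂x = [(-0.06)·(-20) − (+0.15)·10] / 350 = -0.0008571
∂h/∂y = [20·(+0.15) − (-75)·(-0.06)] / 350 = -0.004286
Flow direction (−∇h) has components (+0.0008571 E, +0.004286 N).
Azimuth = atan2(E, N) = atan2(+0.0008571, +0.004286) = 11.3° ≈ 011°.

011°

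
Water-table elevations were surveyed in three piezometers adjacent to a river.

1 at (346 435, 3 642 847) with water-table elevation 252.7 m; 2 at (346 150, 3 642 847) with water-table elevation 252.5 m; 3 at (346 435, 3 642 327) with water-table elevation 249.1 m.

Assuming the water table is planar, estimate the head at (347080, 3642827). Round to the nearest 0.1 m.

∂h/∂x = (252.5 − 252.7) / (346150 − 346435) = +0.0007018
∂h/∂y = (249.1 − 252.7) / (3642327 − 3642847) = +0.006923
h(347080, 3642827) = 252.7 + (+0.0007018)·(645) + (+0.006923)·(-20) = 252.7 +0.453 -0.138 = 253.014 m.

253.0 m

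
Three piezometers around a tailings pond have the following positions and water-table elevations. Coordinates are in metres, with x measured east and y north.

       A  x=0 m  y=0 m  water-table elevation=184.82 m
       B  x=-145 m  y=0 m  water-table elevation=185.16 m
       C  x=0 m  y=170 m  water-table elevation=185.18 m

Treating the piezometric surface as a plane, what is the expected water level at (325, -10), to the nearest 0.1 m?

∂h/∂x = (185.16 − 184.82) / (-145 − 0) = -0.002345
∂h/∂y = (185.18 − 184.82) / (170 − 0) = +0.002118
h(325, -10) = 184.82 + (-0.002345)·(325) + (+0.002118)·(-10) = 184.82 -0.762 -0.021 = 184.037 m.

184.0 m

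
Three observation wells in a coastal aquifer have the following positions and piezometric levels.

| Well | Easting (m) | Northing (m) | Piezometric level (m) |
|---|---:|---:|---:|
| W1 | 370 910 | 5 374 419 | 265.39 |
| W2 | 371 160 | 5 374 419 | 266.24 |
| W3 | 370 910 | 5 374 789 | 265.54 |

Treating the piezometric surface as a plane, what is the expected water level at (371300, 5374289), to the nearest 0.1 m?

266.7 m

∂h/∂x = (266.24 − 265.39) / (371160 − 370910) = +0.003400
∂h/∂y = (265.54 − 265.39) / (5374789 − 5374419) = +0.0004054
h(371300, 5374289) = 265.39 + (+0.003400)·(390) + (+0.0004054)·(-130) = 265.39 +1.326 -0.053 = 266.663 m.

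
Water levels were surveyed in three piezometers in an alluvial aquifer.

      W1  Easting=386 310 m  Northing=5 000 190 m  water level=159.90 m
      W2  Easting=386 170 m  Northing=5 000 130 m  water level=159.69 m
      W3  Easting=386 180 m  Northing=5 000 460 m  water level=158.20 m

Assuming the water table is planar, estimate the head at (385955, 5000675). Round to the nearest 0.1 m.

Differences from W1: to W2 (Δx, Δy, Δh) = (-140, -60, -0.21); to W3 = (-130, 270, -1.70).
Determinant of the coordinate differences = (-140)·270 − (-130)·(-60) = -45600.
∂h/∂x = [(-0.21)·270 − (-1.70)·(-60)] / -45600 = +0.003480
∂h/∂y = [(-140)·(-1.70) − (-130)·(-0.21)] / -45600 = -0.004621
h(385955, 5000675) = 159.90 + (+0.003480)·(-355) + (-0.004621)·(485) = 159.90 -1.235 -2.241 = 156.424 m.

156.4 m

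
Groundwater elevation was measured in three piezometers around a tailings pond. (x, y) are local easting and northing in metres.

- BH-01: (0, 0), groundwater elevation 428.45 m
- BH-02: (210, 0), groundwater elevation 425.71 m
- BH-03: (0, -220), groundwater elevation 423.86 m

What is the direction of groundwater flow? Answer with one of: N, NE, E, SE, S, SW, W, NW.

SE

∂h/∂x = (425.71 − 428.45) / (210 − 0) = -0.01305
∂h/∂y = (423.86 − 428.45) / (-220 − 0) = +0.02086
Flow = −∇h = (+0.01305 east, -0.02086 north), which points southeast.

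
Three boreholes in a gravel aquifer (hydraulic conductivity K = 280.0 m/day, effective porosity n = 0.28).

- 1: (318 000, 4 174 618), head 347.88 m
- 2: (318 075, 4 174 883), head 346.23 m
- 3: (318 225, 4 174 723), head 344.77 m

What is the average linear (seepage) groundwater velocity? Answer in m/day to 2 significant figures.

13 m/day

With h = a·x + b·y + c and 1 as origin, the differences give:
  75·a + 265·b = -1.65
  225·a + 105·b = -3.11
Eliminate b (×105 and ×265, subtract): -51750·a = 650.900 → a = ∂h/∂x = -0.01258
Back-substitute: b = ∂h/∂y = -0.002667.
|∇h| = √(-0.01258² + -0.002667²) = 0.01286
Seepage velocity v = K·i/n = 280.0 × 0.01286 / 0.28 = 12.86 m/day.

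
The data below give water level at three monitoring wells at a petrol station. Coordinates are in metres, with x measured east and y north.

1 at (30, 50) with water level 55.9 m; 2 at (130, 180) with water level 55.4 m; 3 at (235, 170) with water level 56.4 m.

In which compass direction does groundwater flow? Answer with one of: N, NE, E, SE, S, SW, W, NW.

NW

Taking 1 as reference: 2−1 = (100, 130, -0.5); 3−1 = (205, 120, +0.5).
Solve a·Δx + b·Δy = Δh: det = 100·120 − 205·130 = -14650.
∂h/∂x = [(-0.5)·120 − (+0.5)·130] / -14650 = +0.008532
∂h/∂y = [100·(+0.5) − 205·(-0.5)] / -14650 = -0.01041
Flow = −∇h = (-0.008532 east, +0.01041 north), which points northwest.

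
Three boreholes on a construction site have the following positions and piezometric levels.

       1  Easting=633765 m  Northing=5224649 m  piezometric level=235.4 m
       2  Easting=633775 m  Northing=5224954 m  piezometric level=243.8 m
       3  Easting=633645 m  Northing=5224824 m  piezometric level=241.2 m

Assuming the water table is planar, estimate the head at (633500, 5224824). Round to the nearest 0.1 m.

242.3 m

With h = a·x + b·y + c and 1 as origin, the differences give:
  10·a + 305·b = +8.4
  (-120)·a + 175·b = +5.8
Eliminate b (×175 and ×305, subtract): 38350·a = -299.00 → a = ∂h/∂x = -0.007797
Back-substitute: b = ∂h/∂y = +0.02780.
h(633500, 5224824) = 235.4 + (-0.007797)·(-265) + (+0.02780)·(175) = 235.4 +2.066 +4.864 = 242.331 m.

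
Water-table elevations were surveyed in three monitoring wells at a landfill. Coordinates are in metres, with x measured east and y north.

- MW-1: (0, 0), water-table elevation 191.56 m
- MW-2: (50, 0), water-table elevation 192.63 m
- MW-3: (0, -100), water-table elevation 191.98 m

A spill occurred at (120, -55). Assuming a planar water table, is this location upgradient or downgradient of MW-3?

∂h/∂x = (192.63 − 191.56) / (50 − 0) = +0.02140
∂h/∂y = (191.98 − 191.56) / (-100 − 0) = -0.004200
Head at (120, -55) = 191.56 + (+0.02140)·(120) + (-0.004200)·(-55) = 194.36 m.
That is higher than the 191.98 m at MW-3, so the point is upgradient.

upgradient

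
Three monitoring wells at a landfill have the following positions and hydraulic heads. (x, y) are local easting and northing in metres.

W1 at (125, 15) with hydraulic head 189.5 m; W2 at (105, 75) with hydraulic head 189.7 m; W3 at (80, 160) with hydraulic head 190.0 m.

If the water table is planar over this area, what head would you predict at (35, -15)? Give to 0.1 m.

Differences from W1: to W2 (Δx, Δy, Δh) = (-20, 60, +0.2); to W3 = (-45, 145, +0.5).
Determinant of the coordinate differences = (-20)·145 − (-45)·60 = -200.
∂h/∂x = [(+0.2)·145 − (+0.5)·60] / -200 = +0.005000
∂h/∂y = [(-20)·(+0.5) − (-45)·(+0.2)] / -200 = +0.005000
h(35, -15) = 189.5 + (+0.005000)·(-90) + (+0.005000)·(-30) = 189.5 -0.450 -0.150 = 188.900 m.

188.9 m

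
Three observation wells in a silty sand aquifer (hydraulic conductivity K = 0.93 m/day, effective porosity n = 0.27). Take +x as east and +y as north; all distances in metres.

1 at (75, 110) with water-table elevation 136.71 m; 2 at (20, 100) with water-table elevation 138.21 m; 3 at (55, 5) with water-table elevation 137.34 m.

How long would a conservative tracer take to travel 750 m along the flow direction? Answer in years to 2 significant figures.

22 years

Three-point gradient (reference 1): Δ to 2 = (-55, -10, +1.50), Δ to 3 = (-20, -105, +0.63).
∂h/∂x = -0.02712, ∂h/∂y = -0.0008341 (det = 5575).
|∇h| = √(-0.02712² + -0.0008341²) = 0.02713
Seepage velocity v = K·i/n = 0.93 × 0.02713 / 0.27 = 0.09345 m/day.
t = 750 / 0.09345 = 8026 days = 22 years.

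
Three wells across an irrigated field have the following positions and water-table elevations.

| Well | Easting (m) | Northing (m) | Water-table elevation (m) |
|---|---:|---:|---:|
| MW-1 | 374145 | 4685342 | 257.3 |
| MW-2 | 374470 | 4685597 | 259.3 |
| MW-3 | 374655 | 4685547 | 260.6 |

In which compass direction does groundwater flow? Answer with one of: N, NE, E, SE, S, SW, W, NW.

Differences from MW-1: to MW-2 (Δx, Δy, Δh) = (325, 255, +2.0); to MW-3 = (510, 205, +3.3).
Solve a·Δx + b·Δy = Δh: det = 325·205 − 510·255 = -63425.
∂h/∂x = [(+2.0)·205 − (+3.3)·255] / -63425 = +0.006803
∂h/∂y = [325·(+3.3) − 510·(+2.0)] / -63425 = -0.0008277
Flow = −∇h = (-0.006803 east, +0.0008277 north), which points west.

W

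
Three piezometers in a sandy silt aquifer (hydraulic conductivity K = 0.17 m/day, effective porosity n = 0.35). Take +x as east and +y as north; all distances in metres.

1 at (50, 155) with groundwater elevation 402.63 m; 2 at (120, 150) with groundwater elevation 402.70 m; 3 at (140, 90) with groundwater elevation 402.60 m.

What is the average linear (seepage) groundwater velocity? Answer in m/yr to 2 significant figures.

With h = a·x + b·y + c and 1 as origin, the differences give:
  70·a + (-5)·b = +0.07
  90·a + (-65)·b = -0.03
Eliminate b (×(-65) and ×(-5), subtract): -4100·a = -4.700 → a = ∂h/∂x = +0.001146
Back-substitute: b = ∂h/∂y = +0.002049.
|∇h| = √(0.001146² + 0.002049²) = 0.002348
Seepage velocity v = K·i/n = 0.17 × 0.002348 / 0.35 = 0.00114 m/day = 0.4164 m/yr.

0.42 m/yr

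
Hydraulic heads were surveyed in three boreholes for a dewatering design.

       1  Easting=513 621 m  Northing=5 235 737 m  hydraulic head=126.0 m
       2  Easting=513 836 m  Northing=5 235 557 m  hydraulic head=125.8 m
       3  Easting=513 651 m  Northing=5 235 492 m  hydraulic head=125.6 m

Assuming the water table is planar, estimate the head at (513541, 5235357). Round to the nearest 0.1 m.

Three-point gradient (reference 1): Δ to 2 = (215, -180, -0.2), Δ to 3 = (30, -245, -0.4).
∂h/∂x = +0.0004865, ∂h/∂y = +0.001692 (det = -47275).
h(513541, 5235357) = 126.0 + (+0.0004865)·(-80) + (+0.001692)·(-380) = 126.0 -0.039 -0.643 = 125.318 m.

125.3 m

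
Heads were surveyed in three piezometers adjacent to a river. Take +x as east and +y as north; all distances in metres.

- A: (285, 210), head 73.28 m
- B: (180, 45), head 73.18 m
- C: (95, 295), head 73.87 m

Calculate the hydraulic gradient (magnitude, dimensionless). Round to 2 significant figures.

0.0030

Differences from A: to B (Δx, Δy, Δh) = (-105, -165, -0.10); to C = (-190, 85, +0.59).
Determinant of the coordinate differences = (-105)·85 − (-190)·(-165) = -40275.
∂h/∂x = [(-0.10)·85 − (+0.59)·(-165)] / -40275 = -0.002206
∂h/∂y = [(-105)·(+0.59) − (-190)·(-0.10)] / -40275 = +0.002010
|∇h| = √(-0.002206² + 0.002010²) = 0.002984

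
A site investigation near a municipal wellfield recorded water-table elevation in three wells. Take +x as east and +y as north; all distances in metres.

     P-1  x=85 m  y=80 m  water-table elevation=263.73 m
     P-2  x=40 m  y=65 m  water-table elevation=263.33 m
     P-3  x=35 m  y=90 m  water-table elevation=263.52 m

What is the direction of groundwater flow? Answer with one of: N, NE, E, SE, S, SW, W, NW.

Differences from P-1: to P-2 (Δx, Δy, Δh) = (-45, -15, -0.40); to P-3 = (-50, 10, -0.21).
Determinant of the coordinate differences = (-45)·10 − (-50)·(-15) = -1200.
∂h/∂x = [(-0.40)·10 − (-0.21)·(-15)] / -1200 = +0.005958
∂h/∂y = [(-45)·(-0.21) − (-50)·(-0.40)] / -1200 = +0.008792
Flow = −∇h = (-0.005958 east, -0.008792 north), which points southwest.

SW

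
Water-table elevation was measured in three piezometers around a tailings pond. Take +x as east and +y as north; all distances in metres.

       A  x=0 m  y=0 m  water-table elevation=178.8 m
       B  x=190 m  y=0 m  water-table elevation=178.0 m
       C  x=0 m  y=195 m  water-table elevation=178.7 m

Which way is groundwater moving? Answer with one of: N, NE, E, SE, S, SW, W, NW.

E

∂h/∂x = (178.0 − 178.8) / (190 − 0) = -0.004211
∂h/∂y = (178.7 − 178.8) / (195 − 0) = -0.0005128
Flow = −∇h = (+0.004211 east, +0.0005128 north), which points east.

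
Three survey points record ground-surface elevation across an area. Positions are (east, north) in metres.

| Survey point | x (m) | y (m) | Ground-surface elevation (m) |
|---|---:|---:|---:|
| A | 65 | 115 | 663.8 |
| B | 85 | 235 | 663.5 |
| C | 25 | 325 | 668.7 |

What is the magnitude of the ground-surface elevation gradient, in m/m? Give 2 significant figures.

Differences from A: to B (Δx, Δy, Δh) = (20, 120, -0.3); to C = (-40, 210, +4.9).
Solve a·Δx + b·Δy = Δz: det = 20·210 − (-40)·120 = 9000.
∂z/∂x = [(-0.3)·210 − (+4.9)·120] / 9000 = -0.07233
∂z/∂y = [20·(+4.9) − (-40)·(-0.3)] / 9000 = +0.009556
|∇f| = √(-0.07233² + 0.009556²) = 0.07296 m/m

0.073 m/m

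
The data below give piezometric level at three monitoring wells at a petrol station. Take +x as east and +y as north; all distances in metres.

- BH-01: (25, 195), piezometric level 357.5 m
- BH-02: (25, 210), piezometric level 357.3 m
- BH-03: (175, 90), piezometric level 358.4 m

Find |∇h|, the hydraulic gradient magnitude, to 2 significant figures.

0.014

With h = a·x + b·y + c and BH-01 as origin, the differences give:
  0·a + 15·b = -0.2
  150·a + (-105)·b = +0.9
Eliminate b (×(-105) and ×15, subtract): -2250·a = 7.50 → a = ∂h/∂x = -0.003333
Back-substitute: b = ∂h/∂y = -0.01333.
|∇h| = √(-0.003333² + -0.01333²) = 0.01374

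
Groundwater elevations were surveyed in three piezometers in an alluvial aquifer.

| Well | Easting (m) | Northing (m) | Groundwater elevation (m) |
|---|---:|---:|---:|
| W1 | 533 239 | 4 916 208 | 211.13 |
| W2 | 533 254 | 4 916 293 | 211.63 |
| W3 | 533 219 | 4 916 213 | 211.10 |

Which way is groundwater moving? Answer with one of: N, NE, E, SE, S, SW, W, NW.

With h = a·x + b·y + c and W1 as origin, the differences give:
  15·a + 85·b = +0.50
  (-20)·a + 5·b = -0.03
Eliminate b (×5 and ×85, subtract): 1775·a = 5.050 → a = ∂h/∂x = +0.002845
Back-substitute: b = ∂h/∂y = +0.005380.
Flow = −∇h = (-0.002845 east, -0.005380 north), which points southwest.

SW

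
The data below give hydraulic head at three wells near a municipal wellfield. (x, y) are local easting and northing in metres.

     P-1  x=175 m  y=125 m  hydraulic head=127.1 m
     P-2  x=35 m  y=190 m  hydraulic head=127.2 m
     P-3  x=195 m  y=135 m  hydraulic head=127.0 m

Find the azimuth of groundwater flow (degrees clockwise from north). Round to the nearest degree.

Three-point gradient (reference P-1): Δ to P-2 = (-140, 65, +0.1), Δ to P-3 = (20, 10, -0.1).
∂h/∂x = -0.002778, ∂h/∂y = -0.004444 (det = -2700).
Flow direction (−∇h) has components (+0.002778 E, +0.004444 N).
Azimuth = atan2(E, N) = atan2(+0.002778, +0.004444) = 32.0° ≈ 032°.

032°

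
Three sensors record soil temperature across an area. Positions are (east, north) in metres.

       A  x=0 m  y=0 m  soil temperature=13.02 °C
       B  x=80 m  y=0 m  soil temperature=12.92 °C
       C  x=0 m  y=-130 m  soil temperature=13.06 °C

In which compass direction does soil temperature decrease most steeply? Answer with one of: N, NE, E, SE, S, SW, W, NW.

E

∂T/∂x = (12.92 − 13.02) / (80 − 0) = -0.001250
∂T/∂y = (13.06 − 13.02) / (-130 − 0) = -0.0003077
Steepest decrease is along −∇f = (+0.001250 E, +0.0003077 N) → east.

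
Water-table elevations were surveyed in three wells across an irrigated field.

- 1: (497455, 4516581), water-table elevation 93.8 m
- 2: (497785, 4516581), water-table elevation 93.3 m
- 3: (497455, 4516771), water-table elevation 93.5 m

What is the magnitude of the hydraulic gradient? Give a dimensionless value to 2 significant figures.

∂h/∂x = (93.3 − 93.8) / (497785 − 497455) = -0.001515
∂h/∂y = (93.5 − 93.8) / (4516771 − 4516581) = -0.001579
|∇h| = √(-0.001515² + -0.001579²) = 0.002188

0.0022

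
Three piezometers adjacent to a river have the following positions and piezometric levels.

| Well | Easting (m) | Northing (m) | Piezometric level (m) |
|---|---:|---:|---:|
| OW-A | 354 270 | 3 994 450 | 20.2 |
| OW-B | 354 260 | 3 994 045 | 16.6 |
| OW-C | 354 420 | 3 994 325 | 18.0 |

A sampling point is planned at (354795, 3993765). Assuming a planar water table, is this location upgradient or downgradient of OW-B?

With h = a·x + b·y + c and OW-A as origin, the differences give:
  (-10)·a + (-405)·b = -3.6
  150·a + (-125)·b = -2.2
Eliminate b (×(-125) and ×(-405), subtract): 62000·a = -441.00 → a = ∂h/∂x = -0.007113
Back-substitute: b = ∂h/∂y = +0.009065.
Head at (354795, 3993765) = 20.2 + (-0.007113)·(525) + (+0.009065)·(-685) = 10.26 m.
That is lower than the 16.6 m at OW-B, so the point is downgradient.

downgradient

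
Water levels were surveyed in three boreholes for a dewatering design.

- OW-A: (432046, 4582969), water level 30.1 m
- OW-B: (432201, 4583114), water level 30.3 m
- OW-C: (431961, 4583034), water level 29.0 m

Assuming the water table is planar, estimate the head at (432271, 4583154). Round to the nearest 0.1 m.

30.6 m

Differences from OW-A: to OW-B (Δx, Δy, Δh) = (155, 145, +0.2); to OW-C = (-85, 65, -1.1).
Determinant of the coordinate differences = 155·65 − (-85)·145 = 22400.
∂h/∂x = [(+0.2)·65 − (-1.1)·145] / 22400 = +0.007701
∂h/∂y = [155·(-1.1) − (-85)·(+0.2)] / 22400 = -0.006853
h(432271, 4583154) = 30.1 + (+0.007701)·(225) + (-0.006853)·(185) = 30.1 +1.733 -1.268 = 30.565 m.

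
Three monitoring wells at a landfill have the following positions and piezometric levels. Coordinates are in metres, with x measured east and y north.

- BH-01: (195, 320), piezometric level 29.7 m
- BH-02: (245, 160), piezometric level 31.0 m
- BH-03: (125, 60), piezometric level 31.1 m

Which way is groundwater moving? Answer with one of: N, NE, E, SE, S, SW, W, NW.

NW

Taking BH-01 as reference: BH-02−BH-01 = (50, -160, +1.3); BH-03−BH-01 = (-70, -260, +1.4).
Solve a·Δx + b·Δy = Δh: det = 50·(-260) − (-70)·(-160) = -24200.
∂h/∂x = [(+1.3)·(-260) − (+1.4)·(-160)] / -24200 = +0.004711
∂h/∂y = [50·(+1.4) − (-70)·(+1.3)] / -24200 = -0.006653
Flow = −∇h = (-0.004711 east, +0.006653 north), which points northwest.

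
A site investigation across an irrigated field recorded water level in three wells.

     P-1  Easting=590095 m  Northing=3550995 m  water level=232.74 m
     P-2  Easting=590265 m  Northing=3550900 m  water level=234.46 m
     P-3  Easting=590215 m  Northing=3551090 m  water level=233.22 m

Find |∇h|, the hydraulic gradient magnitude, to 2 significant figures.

With h = a·x + b·y + c and P-1 as origin, the differences give:
  170·a + (-95)·b = +1.72
  120·a + 95·b = +0.48
Eliminate b (×95 and ×(-95), subtract): 27550·a = 209.000 → a = ∂h/∂x = +0.007586
Back-substitute: b = ∂h/∂y = -0.004530.
|∇h| = √(0.007586² + -0.004530²) = 0.008836

0.0088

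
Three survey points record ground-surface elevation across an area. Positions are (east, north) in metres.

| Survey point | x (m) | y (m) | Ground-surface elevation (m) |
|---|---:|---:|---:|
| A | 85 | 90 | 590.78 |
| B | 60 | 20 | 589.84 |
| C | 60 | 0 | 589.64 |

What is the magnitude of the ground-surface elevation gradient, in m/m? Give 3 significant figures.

0.0139 m/m

Differences from A: to B (Δx, Δy, Δh) = (-25, -70, -0.94); to C = (-25, -90, -1.14).
Solve a·Δx + b·Δy = Δz: det = (-25)·(-90) − (-25)·(-70) = 500.
∂z/∂x = [(-0.94)·(-90) − (-1.14)·(-70)] / 500 = +0.009600
∂z/∂y = [(-25)·(-1.14) − (-25)·(-0.94)] / 500 = +0.01000
|∇f| = √(0.009600² + 0.01000²) = 0.01386 m/m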